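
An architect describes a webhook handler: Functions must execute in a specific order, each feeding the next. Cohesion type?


Reasoning: Output of one is input to next
Type: Sequential cohesion

Sequential cohesion


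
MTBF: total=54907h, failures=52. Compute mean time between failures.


Formula: MTBF = Total operating time / Number of failures
MTBF = 54907 / 52
MTBF = 1055.9 hours

1055.9 hours


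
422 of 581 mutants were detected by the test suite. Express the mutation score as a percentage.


Mutation score = killed / total * 100
Mutation score = 422 / 581 * 100
Mutation score = 72.63%

72.63%


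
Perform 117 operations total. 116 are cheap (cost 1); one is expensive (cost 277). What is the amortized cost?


Formula: Amortized cost = Total cost / Operations
Total cost = (116 * 1) + (1 * 277)
Total cost = 116 + 277 = 393
Amortized = 393 / 117 = 3.359

3.359


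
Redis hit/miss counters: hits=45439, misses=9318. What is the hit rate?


Formula: hit rate = hits / (hits + misses) * 100
hit rate = 45439 / (45439 + 9318) * 100
hit rate = 45439 / 54757 * 100
hit rate = 82.98%

82.98%


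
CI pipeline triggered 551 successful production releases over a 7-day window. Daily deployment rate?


Formula: deployments per day = releases / days
= 551 / 7
= 78.714 deploys/day
(equivalently, 551.0 deploys/week)

78.714 deploys/day


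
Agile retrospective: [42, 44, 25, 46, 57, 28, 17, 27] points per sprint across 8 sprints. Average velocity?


Formula: Avg velocity = Total points / Number of sprints
Points: [42, 44, 25, 46, 57, 28, 17, 27]
Sum = 42 + 44 + 25 + 46 + 57 + 28 + 17 + 27 = 286
Avg velocity = 286 / 8 = 35.75 points/sprint

35.75 points/sprint


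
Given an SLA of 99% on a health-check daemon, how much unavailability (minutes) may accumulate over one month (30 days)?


Formula: allowed downtime = period * (100 - SLA) / 100
Period (month (30 days)) = 43200 minutes
Unavailability fraction = (100 - 99.0) / 100
Allowed downtime = 43200 * (100 - 99.0) / 100
Allowed downtime = 432.0 minutes

432.0 minutes


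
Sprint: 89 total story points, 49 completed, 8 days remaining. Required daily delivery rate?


Formula: Required rate = Remaining points / Days left
Remaining = 89 - 49 = 40 points
Required rate = 40 / 8 = 5.0 points/day

5.0 points/day


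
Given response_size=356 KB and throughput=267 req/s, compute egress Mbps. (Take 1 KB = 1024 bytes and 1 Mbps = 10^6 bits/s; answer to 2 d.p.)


Formula: Mbps = payload_bytes * RPS * 8 / 1e6
Payload per request = 356 KB = 356 * 1024 = 364544 bytes
Total bytes/sec = 364544 * 267 = 97333248
Total bits/sec = 97333248 * 8 = 778665984
Mbps = 778665984 / 1e6 = 778.67

778.67 Mbps


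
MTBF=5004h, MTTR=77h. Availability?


Availability = MTBF / (MTBF + MTTR)
Availability = 5004 / (5004 + 77)
Availability = 5004 / 5081
Availability = 98.4846%

98.4846%


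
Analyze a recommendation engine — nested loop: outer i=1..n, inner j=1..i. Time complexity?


Reasoning: triangle: n(n+1)/2 ~ n^2/2
Complexity: O(n^2)

O(n^2)


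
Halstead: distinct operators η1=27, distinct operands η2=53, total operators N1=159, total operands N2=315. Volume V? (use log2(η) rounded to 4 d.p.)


Formula: V = N * log2(η), where N = N1 + N2 and η = η1 + η2
η = 27 + 53 = 80
N = 159 + 315 = 474
log2(80) ≈ 6.3219
V = 474 * 6.3219 = 2996.58

2996.58


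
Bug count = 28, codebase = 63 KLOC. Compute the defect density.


Defect density = defects / KLOC
Defect density = 28 / 63
Defect density = 0.444 defects/KLOC

0.444 defects/KLOC


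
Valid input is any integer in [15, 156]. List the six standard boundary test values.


Range: [15, 156]
Boundaries: just below min, min, min+1, max-1, max, just above max
Values: [14, 15, 16, 155, 156, 157]

[14, 15, 16, 155, 156, 157]


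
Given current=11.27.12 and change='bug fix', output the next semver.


Current: 11.27.12
Change category: 'bug fix' → patch bump
SemVer rule: patch bump → increment PATCH (MAJOR and MINOR unchanged)
New: 11.27.13

11.27.13


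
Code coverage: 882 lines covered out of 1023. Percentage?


Coverage = covered / total * 100
Coverage = 882 / 1023 * 100
Coverage = 86.22%

86.22%


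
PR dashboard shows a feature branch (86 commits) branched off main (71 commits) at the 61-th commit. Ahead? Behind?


Common ancestor: commit #61
feature commits after divergence: 86 - 61 = 25
main commits after divergence: 71 - 61 = 10
feature is 25 commits ahead of main
main is 10 commits ahead of feature

feature ahead: 25, main ahead: 10


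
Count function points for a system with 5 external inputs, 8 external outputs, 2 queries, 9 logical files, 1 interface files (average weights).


UFP = EI*4 + EO*5 + EQ*4 + ILF*10 + EIF*7
UFP = 5*4 + 8*5 + 2*4 + 9*10 + 1*7
UFP = 20 + 40 + 8 + 90 + 7
UFP = 165

165


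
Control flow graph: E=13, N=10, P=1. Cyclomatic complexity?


Formula: V(G) = E - N + 2P
V(G) = 13 - 10 + 2*1
V(G) = 3 + 2
V(G) = 5

5


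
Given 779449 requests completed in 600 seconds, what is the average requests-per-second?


Formula: throughput = requests / seconds
throughput = 779449 / 600
throughput = 1299.08 requests/second

1299.08 requests/second


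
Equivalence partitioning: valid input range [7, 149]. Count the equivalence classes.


Valid range: [7, 149]
Class 1: x < 7 — invalid
Class 2: 7 ≤ x ≤ 149 — valid
Class 3: x > 149 — invalid
Total equivalence classes: 3

3 equivalence classes


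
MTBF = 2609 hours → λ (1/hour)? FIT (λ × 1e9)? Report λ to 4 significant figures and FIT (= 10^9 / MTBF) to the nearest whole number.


Formula: λ = 1 / MTBF; FIT = λ × 1e9 = 1e9 / MTBF
λ = 1 / 2609 ≈ 3.833e-04 failures/hour
FIT = 1e9 / 2609 ≈ 383289 failures per 1e9 hours (nearest whole number)

λ = 3.833e-04 /h, FIT = 383289


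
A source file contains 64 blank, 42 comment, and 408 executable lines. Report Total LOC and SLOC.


Total LOC = blank + comment + code
Total LOC = 64 + 42 + 408 = 514
SLOC (source only) = code = 408

Total LOC: 514, SLOC: 408


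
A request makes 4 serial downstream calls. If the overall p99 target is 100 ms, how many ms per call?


Formula: per_stage = total_budget / stages
per_stage = 100 / 4
per_stage = 25.0 ms

25.0 ms


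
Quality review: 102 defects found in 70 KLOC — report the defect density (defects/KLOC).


Defect density = defects / KLOC
Defect density = 102 / 70
Defect density = 1.457 defects/KLOC

1.457 defects/KLOC


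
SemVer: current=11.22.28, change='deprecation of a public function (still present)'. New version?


Current: 11.22.28
Change category: 'deprecation of a public function (still present)' → minor bump
SemVer rule: minor bump → increment MINOR, reset PATCH to 0 (MAJOR unchanged)
New: 11.23.0

11.23.0


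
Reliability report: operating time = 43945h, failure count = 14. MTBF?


Formula: MTBF = Total operating time / Number of failures
MTBF = 43945 / 14
MTBF = 3138.93 hours

3138.93 hours


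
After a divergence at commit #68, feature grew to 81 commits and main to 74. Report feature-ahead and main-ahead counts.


Common ancestor: commit #68
feature commits after divergence: 81 - 68 = 13
main commits after divergence: 74 - 68 = 6
feature is 13 commits ahead of main
main is 6 commits ahead of feature

feature ahead: 13, main ahead: 6


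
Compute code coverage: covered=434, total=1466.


Coverage = covered / total * 100
Coverage = 434 / 1466 * 100
Coverage = 29.6%

29.6%


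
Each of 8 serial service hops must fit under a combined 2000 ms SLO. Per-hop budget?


Formula: per_stage = total_budget / stages
per_stage = 2000 / 8
per_stage = 250.0 ms

250.0 ms


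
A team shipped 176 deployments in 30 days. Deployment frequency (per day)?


Formula: deployments per day = releases / days
= 176 / 30
= 5.867 deploys/day
(equivalently, 41.07 deploys/week)

5.867 deploys/day


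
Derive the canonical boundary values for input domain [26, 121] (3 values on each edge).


Range: [26, 121]
Boundaries: just below min, min, min+1, max-1, max, just above max
Values: [25, 26, 27, 120, 121, 122]

[25, 26, 27, 120, 121, 122]


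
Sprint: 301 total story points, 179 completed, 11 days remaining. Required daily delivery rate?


Formula: Required rate = Remaining points / Days left
Remaining = 301 - 179 = 122 points
Required rate = 122 / 11 = 11.09 points/day

11.09 points/day


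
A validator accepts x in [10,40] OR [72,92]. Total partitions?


Valid ranges: [10,40] and [72,92]
Class 1: x < 10 — invalid
Class 2: 10 ≤ x ≤ 40 — valid
Class 3: 40 < x < 72 — invalid (gap between ranges)
Class 4: 72 ≤ x ≤ 92 — valid
Class 5: x > 92 — invalid
Total equivalence classes: 5

5 equivalence classes


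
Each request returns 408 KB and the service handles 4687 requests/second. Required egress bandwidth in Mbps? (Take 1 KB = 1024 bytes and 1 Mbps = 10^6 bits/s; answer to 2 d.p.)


Formula: Mbps = payload_bytes * RPS * 8 / 1e6
Payload per request = 408 KB = 408 * 1024 = 417792 bytes
Total bytes/sec = 417792 * 4687 = 1958191104
Total bits/sec = 1958191104 * 8 = 15665528832
Mbps = 15665528832 / 1e6 = 15665.53

15665.53 Mbps


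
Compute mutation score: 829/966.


Mutation score = killed / total * 100
Mutation score = 829 / 966 * 100
Mutation score = 85.82%

85.82%


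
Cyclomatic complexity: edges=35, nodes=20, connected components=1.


Formula: V(G) = E - N + 2P
V(G) = 35 - 20 + 2*1
V(G) = 15 + 2
V(G) = 17

17


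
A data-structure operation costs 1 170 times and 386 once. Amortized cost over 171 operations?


Formula: Amortized cost = Total cost / Operations
Total cost = (170 * 1) + (1 * 386)
Total cost = 170 + 386 = 556
Amortized = 556 / 171 = 3.2515

3.2515


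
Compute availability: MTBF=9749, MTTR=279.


Availability = MTBF / (MTBF + MTTR)
Availability = 9749 / (9749 + 279)
Availability = 9749 / 10028
Availability = 97.2178%

97.2178%


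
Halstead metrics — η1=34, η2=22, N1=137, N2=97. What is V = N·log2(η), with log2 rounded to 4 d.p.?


Formula: V = N * log2(η), where N = N1 + N2 and η = η1 + η2
η = 34 + 22 = 56
N = 137 + 97 = 234
log2(56) ≈ 5.8074
V = 234 * 5.8074 = 1358.93

1358.93


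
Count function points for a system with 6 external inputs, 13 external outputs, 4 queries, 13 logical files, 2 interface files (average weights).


UFP = EI*4 + EO*5 + EQ*4 + ILF*10 + EIF*7
UFP = 6*4 + 13*5 + 4*4 + 13*10 + 2*7
UFP = 24 + 65 + 16 + 130 + 14
UFP = 249

249


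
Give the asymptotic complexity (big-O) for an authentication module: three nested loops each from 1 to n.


Reasoning: three levels of nesting over n
Complexity: O(n^3)

O(n^3)


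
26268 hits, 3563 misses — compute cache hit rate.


Formula: hit rate = hits / (hits + misses) * 100
hit rate = 26268 / (26268 + 3563) * 100
hit rate = 26268 / 29831 * 100
hit rate = 88.06%

88.06%


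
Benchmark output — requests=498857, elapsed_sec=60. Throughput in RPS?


Formula: throughput = requests / seconds
throughput = 498857 / 60
throughput = 8314.28 requests/second

8314.28 requests/second


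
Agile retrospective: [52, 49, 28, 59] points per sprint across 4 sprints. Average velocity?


Formula: Avg velocity = Total points / Number of sprints
Points: [52, 49, 28, 59]
Sum = 52 + 49 + 28 + 59 = 188
Avg velocity = 188 / 4 = 47.0 points/sprint

47.0 points/sprint


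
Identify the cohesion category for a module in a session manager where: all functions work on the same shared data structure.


Reasoning: Functions share data
Type: Communicational cohesion

Communicational cohesion


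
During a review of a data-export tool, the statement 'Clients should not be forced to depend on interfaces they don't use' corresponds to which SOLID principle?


This describes the Interface Segregation Principle (ISP)

Interface Segregation Principle (ISP)


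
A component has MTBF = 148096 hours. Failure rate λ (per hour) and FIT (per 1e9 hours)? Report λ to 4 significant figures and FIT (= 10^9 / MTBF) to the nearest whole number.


Formula: λ = 1 / MTBF; FIT = λ × 1e9 = 1e9 / MTBF
λ = 1 / 148096 ≈ 6.752e-06 failures/hour
FIT = 1e9 / 148096 ≈ 6752 failures per 1e9 hours (nearest whole number)

λ = 6.752e-06 /h, FIT = 6752


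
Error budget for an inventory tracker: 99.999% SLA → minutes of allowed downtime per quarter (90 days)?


Formula: allowed downtime = period * (100 - SLA) / 100
Period (quarter (90 days)) = 129600 minutes
Unavailability fraction = (100 - 99.999) / 100
Allowed downtime = 129600 * (100 - 99.999) / 100
Allowed downtime = 1.296 minutes

1.296 minutes


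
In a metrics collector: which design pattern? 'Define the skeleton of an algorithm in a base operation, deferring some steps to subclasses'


This matches the Template Method pattern

Template Method


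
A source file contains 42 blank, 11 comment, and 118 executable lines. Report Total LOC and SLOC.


Total LOC = blank + comment + code
Total LOC = 42 + 11 + 118 = 171
SLOC (source only) = code = 118

Total LOC: 171, SLOC: 118


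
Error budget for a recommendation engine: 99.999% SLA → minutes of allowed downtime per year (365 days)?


Formula: allowed downtime = period * (100 - SLA) / 100
Period (year (365 days)) = 525600 minutes
Unavailability fraction = (100 - 99.999) / 100
Allowed downtime = 525600 * (100 - 99.999) / 100
Allowed downtime = 5.256 minutes

5.256 minutes


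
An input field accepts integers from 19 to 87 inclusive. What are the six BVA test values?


Range: [19, 87]
Boundaries: just below min, min, min+1, max-1, max, just above max
Values: [18, 19, 20, 86, 87, 88]

[18, 19, 20, 86, 87, 88]


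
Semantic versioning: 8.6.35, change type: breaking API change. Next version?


Current: 8.6.35
Change category: 'breaking API change' → major bump
SemVer rule: major bump → increment MAJOR, reset MINOR and PATCH to 0
New: 9.0.0

9.0.0


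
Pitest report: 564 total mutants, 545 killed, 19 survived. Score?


Mutation score = killed / total * 100
Mutation score = 545 / 564 * 100
Mutation score = 96.63%

96.63%


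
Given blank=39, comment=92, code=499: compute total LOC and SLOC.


Total LOC = blank + comment + code
Total LOC = 39 + 92 + 499 = 630
SLOC (source only) = code = 499

Total LOC: 630, SLOC: 499


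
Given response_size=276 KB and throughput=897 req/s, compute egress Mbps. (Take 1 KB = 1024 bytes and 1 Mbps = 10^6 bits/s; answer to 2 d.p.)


Formula: Mbps = payload_bytes * RPS * 8 / 1e6
Payload per request = 276 KB = 276 * 1024 = 282624 bytes
Total bytes/sec = 282624 * 897 = 253513728
Total bits/sec = 253513728 * 8 = 2028109824
Mbps = 2028109824 / 1e6 = 2028.11

2028.11 Mbps


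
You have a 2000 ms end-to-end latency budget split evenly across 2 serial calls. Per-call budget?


Formula: per_stage = total_budget / stages
per_stage = 2000 / 2
per_stage = 1000.0 ms

1000.0 ms


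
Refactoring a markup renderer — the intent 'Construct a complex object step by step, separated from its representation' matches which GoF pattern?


This matches the Builder pattern

Builder


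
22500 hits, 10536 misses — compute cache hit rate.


Formula: hit rate = hits / (hits + misses) * 100
hit rate = 22500 / (22500 + 10536) * 100
hit rate = 22500 / 33036 * 100
hit rate = 68.11%

68.11%


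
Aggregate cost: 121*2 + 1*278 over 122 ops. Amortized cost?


Formula: Amortized cost = Total cost / Operations
Total cost = (121 * 2) + (1 * 278)
Total cost = 242 + 278 = 520
Amortized = 520 / 122 = 4.2623

4.2623


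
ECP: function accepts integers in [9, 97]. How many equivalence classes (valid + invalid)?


Valid range: [9, 97]
Class 1: x < 9 — invalid
Class 2: 9 ≤ x ≤ 97 — valid
Class 3: x > 97 — invalid
Total equivalence classes: 3

3 equivalence classes


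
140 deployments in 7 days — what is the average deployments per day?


Formula: deployments per day = releases / days
= 140 / 7
= 20.0 deploys/day
(equivalently, 140.0 deploys/week)

20.0 deploys/day


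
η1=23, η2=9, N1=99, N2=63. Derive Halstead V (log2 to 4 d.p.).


Formula: V = N * log2(η), where N = N1 + N2 and η = η1 + η2
η = 23 + 9 = 32
N = 99 + 63 = 162
log2(32) ≈ 5.0000
V = 162 * 5.0000 = 810.00

810.00


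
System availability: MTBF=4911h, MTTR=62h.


Availability = MTBF / (MTBF + MTTR)
Availability = 4911 / (4911 + 62)
Availability = 4911 / 4973
Availability = 98.7533%

98.7533%


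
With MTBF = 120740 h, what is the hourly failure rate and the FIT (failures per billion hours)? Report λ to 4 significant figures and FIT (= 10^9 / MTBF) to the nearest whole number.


Formula: λ = 1 / MTBF; FIT = λ × 1e9 = 1e9 / MTBF
λ = 1 / 120740 ≈ 8.282e-06 failures/hour
FIT = 1e9 / 120740 ≈ 8282 failures per 1e9 hours (nearest whole number)

λ = 8.282e-06 /h, FIT = 8282


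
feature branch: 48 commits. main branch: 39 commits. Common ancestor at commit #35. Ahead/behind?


Common ancestor: commit #35
feature commits after divergence: 48 - 35 = 13
main commits after divergence: 39 - 35 = 4
feature is 13 commits ahead of main
main is 4 commits ahead of feature

feature ahead: 13, main ahead: 4


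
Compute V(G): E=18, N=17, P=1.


Formula: V(G) = E - N + 2P
V(G) = 18 - 17 + 2*1
V(G) = 1 + 2
V(G) = 3

3


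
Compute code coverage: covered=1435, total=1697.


Coverage = covered / total * 100
Coverage = 1435 / 1697 * 100
Coverage = 84.56%

84.56%


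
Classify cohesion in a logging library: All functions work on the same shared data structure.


Reasoning: Functions share data
Type: Communicational cohesion

Communicational cohesion


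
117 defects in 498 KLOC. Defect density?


Defect density = defects / KLOC
Defect density = 117 / 498
Defect density = 0.235 defects/KLOC

0.235 defects/KLOC


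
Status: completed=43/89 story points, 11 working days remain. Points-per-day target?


Formula: Required rate = Remaining points / Days left
Remaining = 89 - 43 = 46 points
Required rate = 46 / 11 = 4.18 points/day

4.18 points/day


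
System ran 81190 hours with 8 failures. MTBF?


Formula: MTBF = Total operating time / Number of failures
MTBF = 81190 / 8
MTBF = 10148.75 hours

10148.75 hours


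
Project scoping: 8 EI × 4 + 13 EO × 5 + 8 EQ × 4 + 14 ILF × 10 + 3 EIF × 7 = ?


UFP = EI*4 + EO*5 + EQ*4 + ILF*10 + EIF*7
UFP = 8*4 + 13*5 + 8*4 + 14*10 + 3*7
UFP = 32 + 65 + 32 + 140 + 21
UFP = 290

290


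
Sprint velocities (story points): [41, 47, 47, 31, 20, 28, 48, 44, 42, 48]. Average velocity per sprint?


Formula: Avg velocity = Total points / Number of sprints
Points: [41, 47, 47, 31, 20, 28, 48, 44, 42, 48]
Sum = 41 + 47 + 47 + 31 + 20 + 28 + 48 + 44 + 42 + 48 = 396
Avg velocity = 396 / 10 = 39.6 points/sprint

39.6 points/sprint


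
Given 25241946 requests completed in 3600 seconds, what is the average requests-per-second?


Formula: throughput = requests / seconds
throughput = 25241946 / 3600
throughput = 7011.65 requests/second

7011.65 requests/second


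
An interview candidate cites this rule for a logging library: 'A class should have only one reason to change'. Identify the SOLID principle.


This describes the Single Responsibility Principle (SRP)

Single Responsibility Principle (SRP)


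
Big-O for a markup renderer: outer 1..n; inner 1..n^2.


Reasoning: n times n^2
Complexity: O(n^3)

O(n^3)


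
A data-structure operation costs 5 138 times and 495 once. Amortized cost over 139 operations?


Formula: Amortized cost = Total cost / Operations
Total cost = (138 * 5) + (1 * 495)
Total cost = 690 + 495 = 1185
Amortized = 1185 / 139 = 8.5252

8.5252


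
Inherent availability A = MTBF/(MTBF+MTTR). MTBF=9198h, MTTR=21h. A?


Availability = MTBF / (MTBF + MTTR)
Availability = 9198 / (9198 + 21)
Availability = 9198 / 9219
Availability = 99.7722%

99.7722%


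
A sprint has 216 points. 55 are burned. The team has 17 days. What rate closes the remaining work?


Formula: Required rate = Remaining points / Days left
Remaining = 216 - 55 = 161 points
Required rate = 161 / 17 = 9.47 points/day

9.47 points/day


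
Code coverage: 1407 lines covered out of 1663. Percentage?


Coverage = covered / total * 100
Coverage = 1407 / 1663 * 100
Coverage = 84.61%

84.61%


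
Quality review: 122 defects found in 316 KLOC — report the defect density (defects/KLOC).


Defect density = defects / KLOC
Defect density = 122 / 316
Defect density = 0.386 defects/KLOC

0.386 defects/KLOC


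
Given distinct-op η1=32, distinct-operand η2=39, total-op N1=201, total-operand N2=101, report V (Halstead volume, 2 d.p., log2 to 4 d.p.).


Formula: V = N * log2(η), where N = N1 + N2 and η = η1 + η2
η = 32 + 39 = 71
N = 201 + 101 = 302
log2(71) ≈ 6.1497
V = 302 * 6.1497 = 1857.21

1857.21


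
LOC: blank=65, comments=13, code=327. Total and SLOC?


Total LOC = blank + comment + code
Total LOC = 65 + 13 + 327 = 405
SLOC (source only) = code = 327

Total LOC: 405, SLOC: 327


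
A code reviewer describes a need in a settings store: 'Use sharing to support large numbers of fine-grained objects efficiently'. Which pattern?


This matches the Flyweight pattern

Flyweight


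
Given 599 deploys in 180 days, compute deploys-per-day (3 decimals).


Formula: deployments per day = releases / days
= 599 / 180
= 3.328 deploys/day
(equivalently, 23.29 deploys/week)

3.328 deploys/day


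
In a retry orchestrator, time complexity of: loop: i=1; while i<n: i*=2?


Reasoning: i doubles each step so iterations are log2(n)
Complexity: O(log n)

O(log n)


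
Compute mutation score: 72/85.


Mutation score = killed / total * 100
Mutation score = 72 / 85 * 100
Mutation score = 84.71%

84.71%


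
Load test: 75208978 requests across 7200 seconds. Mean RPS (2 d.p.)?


Formula: throughput = requests / seconds
throughput = 75208978 / 7200
throughput = 10445.69 requests/second

10445.69 requests/second


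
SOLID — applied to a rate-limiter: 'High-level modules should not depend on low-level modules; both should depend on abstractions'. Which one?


This describes the Dependency Inversion Principle (DIP)

Dependency Inversion Principle (DIP)


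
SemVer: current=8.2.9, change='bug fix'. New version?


Current: 8.2.9
Change category: 'bug fix' → patch bump
SemVer rule: patch bump → increment PATCH (MAJOR and MINOR unchanged)
New: 8.2.10

8.2.10


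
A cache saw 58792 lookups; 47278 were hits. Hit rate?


Formula: hit rate = hits / (hits + misses) * 100
hit rate = 47278 / (47278 + 11514) * 100
hit rate = 47278 / 58792 * 100
hit rate = 80.42%

80.42%


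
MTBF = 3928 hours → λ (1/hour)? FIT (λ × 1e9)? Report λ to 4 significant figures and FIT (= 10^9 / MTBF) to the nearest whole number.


Formula: λ = 1 / MTBF; FIT = λ × 1e9 = 1e9 / MTBF
λ = 1 / 3928 ≈ 2.546e-04 failures/hour
FIT = 1e9 / 3928 ≈ 254582 failures per 1e9 hours (nearest whole number)

λ = 2.546e-04 /h, FIT = 254582


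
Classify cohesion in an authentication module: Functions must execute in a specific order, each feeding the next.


Reasoning: Output of one is input to next
Type: Sequential cohesion

Sequential cohesion


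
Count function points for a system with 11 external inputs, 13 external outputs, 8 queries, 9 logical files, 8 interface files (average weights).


UFP = EI*4 + EO*5 + EQ*4 + ILF*10 + EIF*7
UFP = 11*4 + 13*5 + 8*4 + 9*10 + 8*7
UFP = 44 + 65 + 32 + 90 + 56
UFP = 287

287


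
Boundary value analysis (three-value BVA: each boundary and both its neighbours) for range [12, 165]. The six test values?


Range: [12, 165]
Boundaries: just below min, min, min+1, max-1, max, just above max
Values: [11, 12, 13, 164, 165, 166]

[11, 12, 13, 164, 165, 166]


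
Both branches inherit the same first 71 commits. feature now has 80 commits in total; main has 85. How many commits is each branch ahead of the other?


Common ancestor: commit #71
feature commits after divergence: 80 - 71 = 9
main commits after divergence: 85 - 71 = 14
feature is 9 commits ahead of main
main is 14 commits ahead of feature

feature ahead: 9, main ahead: 14


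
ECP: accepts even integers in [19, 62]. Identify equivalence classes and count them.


Constraint: even integers in [19, 62]
Class 1: x < 19 — out-of-range invalid
Class 2: x in [19,62] but odd — wrong type invalid
Class 3: x in [19,62] and even — valid
Class 4: x > 62 — out-of-range invalid
Total equivalence classes: 4

4 equivalence classes


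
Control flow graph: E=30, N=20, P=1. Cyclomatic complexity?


Formula: V(G) = E - N + 2P
V(G) = 30 - 20 + 2*1
V(G) = 10 + 2
V(G) = 12

12


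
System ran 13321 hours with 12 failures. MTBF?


Formula: MTBF = Total operating time / Number of failures
MTBF = 13321 / 12
MTBF = 1110.08 hours

1110.08 hours


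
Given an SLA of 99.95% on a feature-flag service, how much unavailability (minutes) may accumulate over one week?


Formula: allowed downtime = period * (100 - SLA) / 100
Period (week) = 10080 minutes
Unavailability fraction = (100 - 99.95) / 100
Allowed downtime = 10080 * (100 - 99.95) / 100
Allowed downtime = 5.04 minutes

5.04 minutes


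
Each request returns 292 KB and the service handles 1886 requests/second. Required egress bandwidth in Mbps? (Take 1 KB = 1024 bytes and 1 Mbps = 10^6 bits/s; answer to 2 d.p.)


Formula: Mbps = payload_bytes * RPS * 8 / 1e6
Payload per request = 292 KB = 292 * 1024 = 299008 bytes
Total bytes/sec = 299008 * 1886 = 563929088
Total bits/sec = 563929088 * 8 = 4511432704
Mbps = 4511432704 / 1e6 = 4511.43

4511.43 Mbps


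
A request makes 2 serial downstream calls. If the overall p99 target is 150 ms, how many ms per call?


Formula: per_stage = total_budget / stages
per_stage = 150 / 2
per_stage = 75.0 ms

75.0 ms


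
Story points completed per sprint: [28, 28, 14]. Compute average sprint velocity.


Formula: Avg velocity = Total points / Number of sprints
Points: [28, 28, 14]
Sum = 28 + 28 + 14 = 70
Avg velocity = 70 / 3 = 23.33 points/sprint

23.33 points/sprint


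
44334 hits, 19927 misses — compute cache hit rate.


Formula: hit rate = hits / (hits + misses) * 100
hit rate = 44334 / (44334 + 19927) * 100
hit rate = 44334 / 64261 * 100
hit rate = 68.99%

68.99%


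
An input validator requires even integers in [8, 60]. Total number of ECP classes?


Constraint: even integers in [8, 60]
Class 1: x < 8 — out-of-range invalid
Class 2: x in [8,60] but odd — wrong type invalid
Class 3: x in [8,60] and even — valid
Class 4: x > 60 — out-of-range invalid
Total equivalence classes: 4

4 equivalence classes


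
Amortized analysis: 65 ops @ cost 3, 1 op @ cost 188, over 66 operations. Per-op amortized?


Formula: Amortized cost = Total cost / Operations
Total cost = (65 * 3) + (1 * 188)
Total cost = 195 + 188 = 383
Amortized = 383 / 66 = 5.803

5.803


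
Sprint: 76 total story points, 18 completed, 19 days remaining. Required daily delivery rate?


Formula: Required rate = Remaining points / Days left
Remaining = 76 - 18 = 58 points
Required rate = 58 / 19 = 3.05 points/day

3.05 points/day


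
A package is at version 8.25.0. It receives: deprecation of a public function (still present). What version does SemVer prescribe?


Current: 8.25.0
Change category: 'deprecation of a public function (still present)' → minor bump
SemVer rule: minor bump → increment MINOR, reset PATCH to 0 (MAJOR unchanged)
New: 8.26.0

8.26.0


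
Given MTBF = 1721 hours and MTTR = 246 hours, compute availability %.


Availability = MTBF / (MTBF + MTTR)
Availability = 1721 / (1721 + 246)
Availability = 1721 / 1967
Availability = 87.4936%

87.4936%


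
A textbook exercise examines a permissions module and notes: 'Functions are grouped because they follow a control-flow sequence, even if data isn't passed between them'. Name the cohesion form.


Reasoning: Grouped by order of execution within a routine, not by data flow
Type: Procedural cohesion

Procedural cohesion


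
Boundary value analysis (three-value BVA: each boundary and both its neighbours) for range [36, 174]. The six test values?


Range: [36, 174]
Boundaries: just below min, min, min+1, max-1, max, just above max
Values: [35, 36, 37, 173, 174, 175]

[35, 36, 37, 173, 174, 175]


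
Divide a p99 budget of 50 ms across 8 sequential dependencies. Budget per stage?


Formula: per_stage = total_budget / stages
per_stage = 50 / 8
per_stage = 6.25 ms

6.25 ms


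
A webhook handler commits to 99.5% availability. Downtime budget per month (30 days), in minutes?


Formula: allowed downtime = period * (100 - SLA) / 100
Period (month (30 days)) = 43200 minutes
Unavailability fraction = (100 - 99.5) / 100
Allowed downtime = 43200 * (100 - 99.5) / 100
Allowed downtime = 216.0 minutes

216.0 minutes


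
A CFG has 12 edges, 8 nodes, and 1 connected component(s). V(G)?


Formula: V(G) = E - N + 2P
V(G) = 12 - 8 + 2*1
V(G) = 4 + 2
V(G) = 6

6


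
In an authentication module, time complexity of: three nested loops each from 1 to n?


Reasoning: three levels of nesting over n
Complexity: O(n^3)

O(n^3)


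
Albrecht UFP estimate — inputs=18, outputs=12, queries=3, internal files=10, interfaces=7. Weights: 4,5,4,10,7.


UFP = EI*4 + EO*5 + EQ*4 + ILF*10 + EIF*7
UFP = 18*4 + 12*5 + 3*4 + 10*10 + 7*7
UFP = 72 + 60 + 12 + 100 + 49
UFP = 293

293


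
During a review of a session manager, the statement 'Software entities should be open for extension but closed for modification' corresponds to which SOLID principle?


This describes the Open/Closed Principle (OCP)

Open/Closed Principle (OCP)


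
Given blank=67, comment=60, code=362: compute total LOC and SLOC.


Total LOC = blank + comment + code
Total LOC = 67 + 60 + 362 = 489
SLOC (source only) = code = 362

Total LOC: 489, SLOC: 362


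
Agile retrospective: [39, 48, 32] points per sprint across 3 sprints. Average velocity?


Formula: Avg velocity = Total points / Number of sprints
Points: [39, 48, 32]
Sum = 39 + 48 + 32 = 119
Avg velocity = 119 / 3 = 39.67 points/sprint

39.67 points/sprint


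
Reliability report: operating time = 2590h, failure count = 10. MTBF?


Formula: MTBF = Total operating time / Number of failures
MTBF = 2590 / 10
MTBF = 259.0 hours

259.0 hours


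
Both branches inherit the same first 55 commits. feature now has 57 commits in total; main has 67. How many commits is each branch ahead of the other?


Common ancestor: commit #55
feature commits after divergence: 57 - 55 = 2
main commits after divergence: 67 - 55 = 12
feature is 2 commits ahead of main
main is 12 commits ahead of feature

feature ahead: 2, main ahead: 12


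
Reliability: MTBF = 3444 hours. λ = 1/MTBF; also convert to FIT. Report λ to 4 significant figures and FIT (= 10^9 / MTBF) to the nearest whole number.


Formula: λ = 1 / MTBF; FIT = λ × 1e9 = 1e9 / MTBF
λ = 1 / 3444 ≈ 2.904e-04 failures/hour
FIT = 1e9 / 3444 ≈ 290360 failures per 1e9 hours (nearest whole number)

λ = 2.904e-04 /h, FIT = 290360


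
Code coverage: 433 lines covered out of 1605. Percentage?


Coverage = covered / total * 100
Coverage = 433 / 1605 * 100
Coverage = 26.98%

26.98%


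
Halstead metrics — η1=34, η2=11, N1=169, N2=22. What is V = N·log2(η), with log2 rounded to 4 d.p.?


Formula: V = N * log2(η), where N = N1 + N2 and η = η1 + η2
η = 34 + 11 = 45
N = 169 + 22 = 191
log2(45) ≈ 5.4919
V = 191 * 5.4919 = 1048.95

1048.95


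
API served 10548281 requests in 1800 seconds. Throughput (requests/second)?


Formula: throughput = requests / seconds
throughput = 10548281 / 1800
throughput = 5860.16 requests/second

5860.16 requests/second


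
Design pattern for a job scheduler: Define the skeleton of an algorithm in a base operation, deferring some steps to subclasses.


This matches the Template Method pattern

Template Method


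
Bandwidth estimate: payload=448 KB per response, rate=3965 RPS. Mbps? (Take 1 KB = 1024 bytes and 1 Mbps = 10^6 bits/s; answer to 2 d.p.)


Formula: Mbps = payload_bytes * RPS * 8 / 1e6
Payload per request = 448 KB = 448 * 1024 = 458752 bytes
Total bytes/sec = 458752 * 3965 = 1818951680
Total bits/sec = 1818951680 * 8 = 14551613440
Mbps = 14551613440 / 1e6 = 14551.61

14551.61 Mbps


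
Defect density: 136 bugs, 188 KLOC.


Defect density = defects / KLOC
Defect density = 136 / 188
Defect density = 0.723 defects/KLOC

0.723 defects/KLOC


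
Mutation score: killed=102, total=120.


Mutation score = killed / total * 100
Mutation score = 102 / 120 * 100
Mutation score = 85.0%

85.0%


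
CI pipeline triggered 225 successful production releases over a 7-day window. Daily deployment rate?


Formula: deployments per day = releases / days
= 225 / 7
= 32.143 deploys/day
(equivalently, 225.0 deploys/week)

32.143 deploys/day


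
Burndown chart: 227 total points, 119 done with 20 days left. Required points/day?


Formula: Required rate = Remaining points / Days left
Remaining = 227 - 119 = 108 points
Required rate = 108 / 20 = 5.4 points/day

5.4 points/day


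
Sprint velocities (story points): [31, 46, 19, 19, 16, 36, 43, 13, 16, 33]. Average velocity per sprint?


Formula: Avg velocity = Total points / Number of sprints
Points: [31, 46, 19, 19, 16, 36, 43, 13, 16, 33]
Sum = 31 + 46 + 19 + 19 + 16 + 36 + 43 + 13 + 16 + 33 = 272
Avg velocity = 272 / 10 = 27.2 points/sprint

27.2 points/sprint


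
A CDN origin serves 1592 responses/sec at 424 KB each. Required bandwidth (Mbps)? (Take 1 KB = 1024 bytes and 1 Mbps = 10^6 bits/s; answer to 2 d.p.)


Formula: Mbps = payload_bytes * RPS * 8 / 1e6
Payload per request = 424 KB = 424 * 1024 = 434176 bytes
Total bytes/sec = 434176 * 1592 = 691208192
Total bits/sec = 691208192 * 8 = 5529665536
Mbps = 5529665536 / 1e6 = 5529.67

5529.67 Mbps


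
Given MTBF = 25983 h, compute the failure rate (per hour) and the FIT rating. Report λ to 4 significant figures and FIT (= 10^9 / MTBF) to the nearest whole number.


Formula: λ = 1 / MTBF; FIT = λ × 1e9 = 1e9 / MTBF
λ = 1 / 25983 ≈ 3.849e-05 failures/hour
FIT = 1e9 / 25983 ≈ 38487 failures per 1e9 hours (nearest whole number)

λ = 3.849e-05 /h, FIT = 38487


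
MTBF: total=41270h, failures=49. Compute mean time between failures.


Formula: MTBF = Total operating time / Number of failures
MTBF = 41270 / 49
MTBF = 842.24 hours

842.24 hours


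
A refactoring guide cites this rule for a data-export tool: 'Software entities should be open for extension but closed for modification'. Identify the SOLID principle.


This describes the Open/Closed Principle (OCP)

Open/Closed Principle (OCP)


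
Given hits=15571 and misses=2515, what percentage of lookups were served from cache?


Formula: hit rate = hits / (hits + misses) * 100
hit rate = 15571 / (15571 + 2515) * 100
hit rate = 15571 / 18086 * 100
hit rate = 86.09%

86.09%


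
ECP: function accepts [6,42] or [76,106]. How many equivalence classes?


Valid ranges: [6,42] and [76,106]
Class 1: x < 6 — invalid
Class 2: 6 ≤ x ≤ 42 — valid
Class 3: 42 < x < 76 — invalid (gap between ranges)
Class 4: 76 ≤ x ≤ 106 — valid
Class 5: x > 106 — invalid
Total equivalence classes: 5

5 equivalence classes


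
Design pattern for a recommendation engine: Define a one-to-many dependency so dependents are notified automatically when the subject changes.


This matches the Observer pattern

Observer


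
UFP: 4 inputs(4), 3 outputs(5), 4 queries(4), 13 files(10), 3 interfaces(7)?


UFP = EI*4 + EO*5 + EQ*4 + ILF*10 + EIF*7
UFP = 4*4 + 3*5 + 4*4 + 13*10 + 3*7
UFP = 16 + 15 + 16 + 130 + 21
UFP = 198

198


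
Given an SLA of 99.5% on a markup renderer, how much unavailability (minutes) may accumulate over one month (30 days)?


Formula: allowed downtime = period * (100 - SLA) / 100
Period (month (30 days)) = 43200 minutes
Unavailability fraction = (100 - 99.5) / 100
Allowed downtime = 43200 * (100 - 99.5) / 100
Allowed downtime = 216.0 minutes

216.0 minutes


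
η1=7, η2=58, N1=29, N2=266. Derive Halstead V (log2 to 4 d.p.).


Formula: V = N * log2(η), where N = N1 + N2 and η = η1 + η2
η = 7 + 58 = 65
N = 29 + 266 = 295
log2(65) ≈ 6.0224
V = 295 * 6.0224 = 1776.61

1776.61


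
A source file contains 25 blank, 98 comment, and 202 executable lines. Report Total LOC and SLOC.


Total LOC = blank + comment + code
Total LOC = 25 + 98 + 202 = 325
SLOC (source only) = code = 202

Total LOC: 325, SLOC: 202


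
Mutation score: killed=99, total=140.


Mutation score = killed / total * 100
Mutation score = 99 / 140 * 100
Mutation score = 70.71%

70.71%


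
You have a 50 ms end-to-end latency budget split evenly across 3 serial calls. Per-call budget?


Formula: per_stage = total_budget / stages
per_stage = 50 / 3
per_stage = 16.67 ms

16.67 ms


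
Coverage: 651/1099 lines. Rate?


Coverage = covered / total * 100
Coverage = 651 / 1099 * 100
Coverage = 59.24%

59.24%


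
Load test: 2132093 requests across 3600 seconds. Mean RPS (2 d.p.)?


Formula: throughput = requests / seconds
throughput = 2132093 / 3600
throughput = 592.25 requests/second

592.25 requests/second


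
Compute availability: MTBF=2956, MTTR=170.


Availability = MTBF / (MTBF + MTTR)
Availability = 2956 / (2956 + 170)
Availability = 2956 / 3126
Availability = 94.5617%

94.5617%


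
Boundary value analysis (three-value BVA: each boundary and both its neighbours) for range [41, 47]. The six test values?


Range: [41, 47]
Boundaries: just below min, min, min+1, max-1, max, just above max
Values: [40, 41, 42, 46, 47, 48]

[40, 41, 42, 46, 47, 48]


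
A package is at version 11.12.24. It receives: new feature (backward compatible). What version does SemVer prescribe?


Current: 11.12.24
Change category: 'new feature (backward compatible)' → minor bump
SemVer rule: minor bump → increment MINOR, reset PATCH to 0 (MAJOR unchanged)
New: 11.13.0

11.13.0


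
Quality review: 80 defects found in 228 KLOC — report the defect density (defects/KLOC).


Defect density = defects / KLOC
Defect density = 80 / 228
Defect density = 0.351 defects/KLOC

0.351 defects/KLOC


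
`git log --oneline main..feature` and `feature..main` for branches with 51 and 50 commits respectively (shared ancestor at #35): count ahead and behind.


Common ancestor: commit #35
feature commits after divergence: 51 - 35 = 16
main commits after divergence: 50 - 35 = 15
feature is 16 commits ahead of main
main is 15 commits ahead of feature

feature ahead: 16, main ahead: 15


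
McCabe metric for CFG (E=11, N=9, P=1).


Formula: V(G) = E - N + 2P
V(G) = 11 - 9 + 2*1
V(G) = 2 + 2
V(G) = 4

4


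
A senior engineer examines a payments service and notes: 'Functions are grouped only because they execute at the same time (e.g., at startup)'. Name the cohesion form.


Reasoning: Related by timing only
Type: Temporal cohesion

Temporal cohesion


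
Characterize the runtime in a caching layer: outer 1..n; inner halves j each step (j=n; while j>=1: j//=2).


Reasoning: n times log n
Complexity: O(n log n)

O(n log n)


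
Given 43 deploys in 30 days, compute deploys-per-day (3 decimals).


Formula: deployments per day = releases / days
= 43 / 30
= 1.433 deploys/day
(equivalently, 10.03 deploys/week)

1.433 deploys/day


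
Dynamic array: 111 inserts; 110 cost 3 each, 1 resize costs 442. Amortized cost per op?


Formula: Amortized cost = Total cost / Operations
Total cost = (110 * 3) + (1 * 442)
Total cost = 330 + 442 = 772
Amortized = 772 / 111 = 6.955

6.955


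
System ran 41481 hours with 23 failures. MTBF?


Formula: MTBF = Total operating time / Number of failures
MTBF = 41481 / 23
MTBF = 1803.52 hours

1803.52 hours
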